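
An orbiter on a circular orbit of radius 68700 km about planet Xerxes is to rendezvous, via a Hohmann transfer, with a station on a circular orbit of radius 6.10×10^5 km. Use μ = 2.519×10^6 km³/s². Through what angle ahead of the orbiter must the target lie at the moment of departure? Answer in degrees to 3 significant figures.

The Hohmann ellipse has a_t = (r₁ + r₂)/2 = 3.3935×10^5 km.
The half-period of the transfer ellipse is t = π√(a_t³/μ) = 3.9130×10^5 s.
The target's mean motion on its circular orbit is ω₂ = √(μ/r₂³) = 3.3313×10^-6 rad/s.
Angle swept by the target during transfer: ω₂·t = 1.3035 rad = 74.69°.
The orbiter traverses 180° on the transfer ellipse, so the target must lead by 180° − 74.69° = 105°.

φ = 105°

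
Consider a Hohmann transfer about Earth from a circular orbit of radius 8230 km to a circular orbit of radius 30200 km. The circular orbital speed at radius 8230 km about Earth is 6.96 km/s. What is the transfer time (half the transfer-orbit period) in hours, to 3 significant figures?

From the circular-orbit relation v² = μ/r at r = 8230 km: μ = v²r = (6.96)² × 8230 = 3.98674×10^5 km³/s².
The Hohmann ellipse has a_t = (r₁ + r₂)/2 = 19215 km.
Transfer time t = π√(a_t³/μ) = π√((19215)³ / 3.98674×10^5) = 13250 s.
Converting: 13250 s ÷ 3600 s/hour = 3.68 hours.

t = 3.68 hours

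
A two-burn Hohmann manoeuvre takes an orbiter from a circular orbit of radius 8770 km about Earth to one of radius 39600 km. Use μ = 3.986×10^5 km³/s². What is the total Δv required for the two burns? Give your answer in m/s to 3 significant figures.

Δv = 3150 m/s

Semi-major axis of the transfer orbit: a_t = (8770 + 39600)/2 = 24185 km.
At r₁ the circular-orbit speed is v₁ = √(μ/r₁) = 6.742 km/s.
On the transfer ellipse at r₁, vis-viva gives v_p = √[μ(2/r₁ − 1/a_t)] = 8.627 km/s.
First burn Δv₁ = |v_p − v₁| = 1.885 km/s.
At r₂, v₂ = √(μ/r₂) = 3.173 km/s.
Transfer-orbit speed at r₂: v_a = √[μ(2/r₂ − 1/a_t)] = 1.911 km/s.
Second burn Δv₂ = |v₂ − v_a| = 1.262 km/s.
Δv = Δv₁ + Δv₂ = 1.885 + 1.262 = 3.147 km/s.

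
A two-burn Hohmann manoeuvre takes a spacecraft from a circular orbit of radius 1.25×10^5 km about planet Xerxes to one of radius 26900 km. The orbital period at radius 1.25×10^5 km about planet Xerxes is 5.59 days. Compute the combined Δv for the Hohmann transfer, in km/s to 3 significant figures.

Δv = 1.65 km/s

From Kepler's third law T² = 4π²r³/μ at r = 1.25×10^5 km, T = 5.59 days = 5.59 × 86400 s = 4.82976×10^5 s: μ = 4π²r³/T² = 3.30551×10^5 km³/s².
The Hohmann ellipse has a_t = (r₁ + r₂)/2 = 75950 km.
At r₁ the circular-orbit speed is v₁ = √(μ/r₁) = 1.6262 km/s.
On the transfer ellipse at r₁, vis-viva gives v_a = √[μ(2/r₁ − 1/a_t)] = 0.96778 km/s.
First burn Δv₁ = |v_a − v₁| = 0.6584 km/s.
Circular speed at r₂: v₂ = √(μ/r₂) = 3.5054 km/s.
Transfer-orbit speed at r₂: v_p = √[μ(2/r₂ − 1/a_t)] = 4.4971 km/s.
Second burn Δv₂ = |v₂ − v_p| = 0.9917 km/s.
Total Δv = Δv₁ + Δv₂ = 1.650 km/s.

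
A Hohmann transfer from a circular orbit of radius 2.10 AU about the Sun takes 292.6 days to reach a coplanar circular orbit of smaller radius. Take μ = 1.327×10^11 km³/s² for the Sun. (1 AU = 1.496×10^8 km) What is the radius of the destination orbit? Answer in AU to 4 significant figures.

In km: r₁ = 2.10 × 1.496×10^8 = 3.1416×10^8 km.
Transfer time t = 292.6 days = 2.528064×10^7 s, and t = π√(a_t³/μ).
So a_t = (μ t²/π²)^(1/3) = (1.327×10^11 × (2.528064×10^7)² / π²)^(1/3) = 2.04825×10^8 km.
Since a_t = (r₁ + r₂)/2, r₂ = 2a_t − r₁ = 2×2.04825×10^8 − 3.1416×10^8 = 9.549×10^7 km.
In AU: r₂ = 9.549×10^7 / 1.496×10^8 = 0.6383 AU.

r₂ = 0.6383 AU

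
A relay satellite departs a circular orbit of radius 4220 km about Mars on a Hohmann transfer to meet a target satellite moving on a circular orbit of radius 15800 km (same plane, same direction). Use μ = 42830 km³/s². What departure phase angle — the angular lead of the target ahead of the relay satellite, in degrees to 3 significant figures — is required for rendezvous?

φ = 89.2°

Transfer-ellipse semi-major axis a_t = (r₁ + r₂)/2 = (4220 + 15800)/2 = 10010 km.
Transfer time t = π√(a_t³/μ) = 15203 s.
The target's mean motion on its circular orbit is ω₂ = √(μ/r₂³) = 1.0420×10^-4 rad/s.
Angle swept by the target during transfer: ω₂·t = 1.5842 rad = 90.77°.
The relay satellite traverses 180° on the transfer ellipse, so the target must lead by 180° − 90.77° = 89.2°.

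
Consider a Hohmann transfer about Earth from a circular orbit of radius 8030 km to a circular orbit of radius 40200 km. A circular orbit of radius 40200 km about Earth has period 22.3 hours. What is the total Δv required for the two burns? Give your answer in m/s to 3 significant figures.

From Kepler's third law T² = 4π²r³/μ at r = 40200 km, T = 22.3 hours = 22.3 × 3600 s = 80280 s: μ = 4π²r³/T² = 3.97945×10^5 km³/s².
The Hohmann ellipse has a_t = (r₁ + r₂)/2 = 24115 km.
At r₁ the circular-orbit speed is v₁ = √(μ/r₁) = 7.040 km/s.
Transfer-orbit speed at r₁ (v² = μ(2/r − 1/a)): v_p = √[μ(2/r₁ − 1/a_t)] = 9.089 km/s.
First burn Δv₁ = |v_p − v₁| = 2.049 km/s.
At r₂, v₂ = √(μ/r₂) = 3.1463 km/s.
Transfer-orbit speed at r₂: v_a = √[μ(2/r₂ − 1/a_t)] = 1.8156 km/s.
Second burn Δv₂ = |v₂ − v_a| = 1.331 km/s.
Δv = Δv₁ + Δv₂ = 2.049 + 1.331 = 3.380 km/s.

Δv = 3380 m/s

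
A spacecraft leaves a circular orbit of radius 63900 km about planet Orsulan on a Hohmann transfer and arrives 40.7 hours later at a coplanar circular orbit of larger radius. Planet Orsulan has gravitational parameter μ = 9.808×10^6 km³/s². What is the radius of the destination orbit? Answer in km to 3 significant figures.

r₂ = 4.91×10^5 km

Transfer time t = 40.7 hours = 1.4652×10^5 s, and t = π√(a_t³/μ).
So a_t = (μ t²/π²)^(1/3) = (9.808×10^6 × (1.4652×10^5)² / π²)^(1/3) = 2.7735×10^5 km.
Since a_t = (r₁ + r₂)/2, r₂ = 2a_t − r₁ = 2×2.7735×10^5 − 63900 = 4.908×10^5 km.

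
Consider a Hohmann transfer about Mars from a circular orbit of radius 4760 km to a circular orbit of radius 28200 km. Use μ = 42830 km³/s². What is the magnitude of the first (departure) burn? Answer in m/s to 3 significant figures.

Transfer-ellipse semi-major axis a_t = (r₁ + r₂)/2 = (4760 + 28200)/2 = 16480 km.
Circular speed at r = 4760 km: v_c = √(μ/r) = 2.99965 km/s.
Transfer-orbit speed at the same r (vis-viva, a = a_t): v_t = √[μ(2/r − 1/a_t)] = 3.92389 km/s.
Δv₁ = |v_t − v_c| = |3.92389 − 2.99965| = 0.9242 km/s.

Δv₁ = 924 m/s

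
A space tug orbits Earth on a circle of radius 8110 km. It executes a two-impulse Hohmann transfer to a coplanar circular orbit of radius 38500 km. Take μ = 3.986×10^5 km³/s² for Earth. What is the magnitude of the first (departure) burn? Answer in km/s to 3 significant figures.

The Hohmann ellipse has a_t = (r₁ + r₂)/2 = 23305 km.
Circular speed at r = 8110 km: v_c = √(μ/r) = 7.011 km/s.
Vis-viva on the transfer ellipse at r = 8110 km gives v_t = √[μ(2/r − 1/a_t)] = 9.011 km/s.
Δv₁ = |v_t − v_c| = |9.011 − 7.011| = 2.000 km/s.

Δv₁ = 2.00 km/s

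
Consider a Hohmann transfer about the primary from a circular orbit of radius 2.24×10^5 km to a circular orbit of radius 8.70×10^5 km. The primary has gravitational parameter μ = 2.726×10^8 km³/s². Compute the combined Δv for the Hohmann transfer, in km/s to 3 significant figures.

Transfer-ellipse semi-major axis a_t = (r₁ + r₂)/2 = (2.240×10^5 + 8.700×10^5)/2 = 5.470×10^5 km.
At r₁ the circular-orbit speed is v₁ = √(μ/r₁) = 34.89 km/s.
On the transfer ellipse at r₁, v² = μ(2/r − 1/a) gives v_p = √[μ(2/r₁ − 1/a_t)] = 44.00 km/s.
First burn Δv₁ = |v_p − v₁| = 9.110 km/s.
Circular speed at r₂: v₂ = √(μ/r₂) = 17.701 km/s.
Transfer-orbit speed at r₂: v_a = √[μ(2/r₂ − 1/a_t)] = 11.327 km/s.
Second burn Δv₂ = |v₂ − v_a| = 6.374 km/s.
Total Δv = Δv₁ + Δv₂ = 15.48 km/s.

Δv = 15.5 km/s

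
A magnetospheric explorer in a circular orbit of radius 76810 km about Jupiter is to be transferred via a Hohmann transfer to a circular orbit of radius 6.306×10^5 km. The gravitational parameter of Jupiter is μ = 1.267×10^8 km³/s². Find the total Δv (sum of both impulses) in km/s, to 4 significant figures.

Δv = 21.18 km/s

The Hohmann ellipse has a_t = (r₁ + r₂)/2 = 3.53705×10^5 km.
At r₁ the circular-orbit speed is v₁ = √(μ/r₁) = 40.6143 km/s.
Transfer-orbit speed at r₁ (v² = μ(2/r − 1/a)): v_p = √[μ(2/r₁ − 1/a_t)] = 54.2295 km/s.
First burn Δv₁ = |v_p − v₁| = 13.615 km/s.
Circular speed at r₂: v₂ = √(μ/r₂) = 14.1746 km/s.
Transfer-orbit speed at r₂: v_a = √[μ(2/r₂ − 1/a_t)] = 6.60541 km/s.
Second burn Δv₂ = |v₂ − v_a| = 7.5692 km/s.
Δv = Δv₁ + Δv₂ = 13.615 + 7.5692 = 21.18 km/s.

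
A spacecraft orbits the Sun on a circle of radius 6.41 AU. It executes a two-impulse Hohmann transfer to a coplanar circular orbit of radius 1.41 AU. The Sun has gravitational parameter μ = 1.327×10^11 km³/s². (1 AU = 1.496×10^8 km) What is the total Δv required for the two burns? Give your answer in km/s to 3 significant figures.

Δv = 11.7 km/s

In km: r₁ = 6.41 × 1.496×10^8 = 9.58936×10^8 km; r₂ = 1.41 × 1.496×10^8 = 2.10936×10^8 km.
The Hohmann ellipse has a_t = (r₁ + r₂)/2 = 5.84936×10^8 km.
Circular speed at r₁: v₁ = √(μ/r₁) = √(1.327×10^11/9.58936×10^8) = 11.7636 km/s.
On the transfer ellipse at r₁, vis-viva gives v_a = √[μ(2/r₁ − 1/a_t)] = 7.06418 km/s.
First burn Δv₁ = |v_a − v₁| = 4.699 km/s.
Circular speed at r₂: v₂ = √(μ/r₂) = 25.0819 km/s.
Transfer-orbit speed at r₂: v_p = √[μ(2/r₂ − 1/a_t)] = 32.1145 km/s.
Second burn Δv₂ = |v₂ − v_p| = 7.033 km/s.
Total Δv = Δv₁ + Δv₂ = 11.73 km/s.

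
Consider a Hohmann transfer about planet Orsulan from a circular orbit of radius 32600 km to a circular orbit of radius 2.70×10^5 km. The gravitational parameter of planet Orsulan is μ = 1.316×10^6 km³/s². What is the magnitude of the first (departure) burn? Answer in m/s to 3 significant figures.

Δv₁ = 2130 m/s

Transfer-ellipse semi-major axis a_t = (r₁ + r₂)/2 = (32600 + 2.700×10^5)/2 = 1.513×10^5 km.
Circular speed at r = 32600 km: v_c = √(μ/r) = 6.354 km/s.
Transfer-orbit speed at the same r (vis-viva, a = a_t): v_t = √[μ(2/r − 1/a_t)] = 8.488 km/s.
Δv₁ = |v_t − v_c| = |8.488 − 6.354| = 2.134 km/s.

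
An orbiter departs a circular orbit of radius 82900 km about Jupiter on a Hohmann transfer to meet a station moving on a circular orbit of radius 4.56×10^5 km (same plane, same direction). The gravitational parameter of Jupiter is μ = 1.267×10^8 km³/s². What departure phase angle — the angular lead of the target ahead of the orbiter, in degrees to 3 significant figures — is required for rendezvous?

The Hohmann ellipse has a_t = (r₁ + r₂)/2 = 2.6945×10^5 km.
Transfer time t = π√(a_t³/μ) = 39040 s.
The target's mean motion on its circular orbit is ω₂ = √(μ/r₂³) = 3.655×10^-5 rad/s.
Angle swept by the target during transfer: ω₂·t = 1.427 rad = 81.76°.
Arrival is 180° from departure on the ellipse, so φ = 180° − 81.76° = 98.2°.

φ = 98.2°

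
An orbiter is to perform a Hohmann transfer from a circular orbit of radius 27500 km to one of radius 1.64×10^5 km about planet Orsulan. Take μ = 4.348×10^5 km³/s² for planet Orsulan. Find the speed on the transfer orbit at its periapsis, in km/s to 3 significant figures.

Semi-major axis of the transfer orbit: a_t = (27500 + 1.640×10^5)/2 = 95750 km.
The periapsis of the transfer ellipse is at r = 27500 km.
From the vis-viva equation, v = √[μ(2/r − 1/a_t)] = 5.204 km/s.

v = 5.20 km/s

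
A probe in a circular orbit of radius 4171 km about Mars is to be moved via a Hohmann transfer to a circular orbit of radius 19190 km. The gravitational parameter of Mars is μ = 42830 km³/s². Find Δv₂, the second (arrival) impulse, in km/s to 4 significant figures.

Semi-major axis of the transfer orbit: a_t = (4171 + 19190)/2 = 11680.5 km.
Circular speed at r = 19190 km: v_c = √(μ/r) = 1.49395 km/s.
Transfer-orbit speed at the same r (vis-viva, a = a_t): v_t = √[μ(2/r − 1/a_t)] = 0.892742 km/s.
Δv₂ = |v_t − v_c| = |0.892742 − 1.49395| = 0.6012 km/s.

Δv₂ = 0.6012 km/s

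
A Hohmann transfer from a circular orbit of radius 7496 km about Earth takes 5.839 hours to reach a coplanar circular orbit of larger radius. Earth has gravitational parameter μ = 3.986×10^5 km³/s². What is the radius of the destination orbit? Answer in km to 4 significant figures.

Transfer time t = 5.839 hours = 21020.4 s, and t = π√(a_t³/μ).
So a_t = (μ t²/π²)^(1/3) = (3.986×10^5 × (21020.4)² / π²)^(1/3) = 26132 km.
Since a_t = (r₁ + r₂)/2, r₂ = 2a_t − r₁ = 2×26132 − 7496 = 44768 km.

r₂ = 44770 km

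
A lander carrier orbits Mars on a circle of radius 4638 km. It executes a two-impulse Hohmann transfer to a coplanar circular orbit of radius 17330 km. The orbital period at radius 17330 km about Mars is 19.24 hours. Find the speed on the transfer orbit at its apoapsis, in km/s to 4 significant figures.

From Kepler's third law T² = 4π²r³/μ at r = 17330 km, T = 19.24 hours = 19.24 × 3600 s = 69264 s: μ = 4π²r³/T² = 42829.2 km³/s².
Transfer-ellipse semi-major axis a_t = (r₁ + r₂)/2 = (4638 + 17330)/2 = 10984 km.
The apoapsis of the transfer ellipse is at r = 17330 km.
Applying v² = μ(2/r − 1/a_t): v = 1.022 km/s.

v = 1.022 km/s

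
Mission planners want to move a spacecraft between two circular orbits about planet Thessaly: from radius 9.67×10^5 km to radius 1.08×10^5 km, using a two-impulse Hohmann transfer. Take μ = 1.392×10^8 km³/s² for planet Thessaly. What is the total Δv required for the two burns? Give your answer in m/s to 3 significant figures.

Δv = 18900 m/s

Semi-major axis of the transfer orbit: a_t = (9.670×10^5 + 1.080×10^5)/2 = 5.375×10^5 km.
At r₁ the circular-orbit speed is v₁ = √(μ/r₁) = 11.998 km/s.
On the transfer ellipse at r₁, v² = μ(2/r − 1/a) gives v_a = √[μ(2/r₁ − 1/a_t)] = 5.3781 km/s.
First burn Δv₁ = |v_a − v₁| = 6.620 km/s.
Circular speed at r₂: v₂ = √(μ/r₂) = 35.90 km/s.
Transfer-orbit speed at r₂: v_p = √[μ(2/r₂ − 1/a_t)] = 48.15 km/s.
Second burn Δv₂ = |v₂ − v_p| = 12.25 km/s.
Δv = Δv₁ + Δv₂ = 6.620 + 12.25 = 18.87 km/s.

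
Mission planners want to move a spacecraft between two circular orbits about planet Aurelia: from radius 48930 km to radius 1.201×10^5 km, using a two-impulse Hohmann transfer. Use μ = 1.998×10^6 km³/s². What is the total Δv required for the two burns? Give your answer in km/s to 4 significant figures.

Δv = 2.203 km/s

The Hohmann ellipse has a_t = (r₁ + r₂)/2 = 84515 km.
At r₁ the circular-orbit speed is v₁ = √(μ/r₁) = 6.3901 km/s.
Transfer-orbit speed at r₁ (v² = μ(2/r − 1/a)): v_p = √[μ(2/r₁ − 1/a_t)] = 7.6175 km/s.
First burn Δv₁ = |v_p − v₁| = 1.2274 km/s.
Circular speed at r₂: v₂ = √(μ/r₂) = 4.078742 km/s.
Transfer-orbit speed at r₂: v_a = √[μ(2/r₂ − 1/a_t)] = 3.103466 km/s.
Second burn Δv₂ = |v₂ − v_a| = 0.97528 km/s.
Δv = Δv₁ + Δv₂ = 1.2274 + 0.97528 = 2.203 km/s.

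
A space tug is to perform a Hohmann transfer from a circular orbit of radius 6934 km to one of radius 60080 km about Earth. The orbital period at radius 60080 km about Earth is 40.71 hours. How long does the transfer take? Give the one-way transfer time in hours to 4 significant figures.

From Kepler's third law T² = 4π²r³/μ at r = 60080 km, T = 40.71 hours = 40.71 × 3600 s = 1.46556×10^5 s: μ = 4π²r³/T² = 3.98605×10^5 km³/s².
Transfer-ellipse semi-major axis a_t = (r₁ + r₂)/2 = (6934 + 60080)/2 = 33507 km.
By Kepler's third law the transfer-orbit period is T = 2π√(a_t³/μ), so t = T/2 = 30520 s.
Converting: 30520 s ÷ 3600 s/hour = 8.478 hours.

t = 8.478 hours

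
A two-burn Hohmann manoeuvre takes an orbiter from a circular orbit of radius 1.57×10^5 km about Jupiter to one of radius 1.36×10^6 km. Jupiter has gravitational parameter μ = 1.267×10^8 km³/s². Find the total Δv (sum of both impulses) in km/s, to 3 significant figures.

Transfer-ellipse semi-major axis a_t = (r₁ + r₂)/2 = (1.570×10^5 + 1.360×10^6)/2 = 7.585×10^5 km.
Circular speed at r₁: v₁ = √(μ/r₁) = √(1.267×10^8/1.570×10^5) = 28.408 km/s.
Transfer-orbit speed at r₁ (vis-viva equation): v_p = √[μ(2/r₁ − 1/a_t)] = 38.039 km/s.
First burn Δv₁ = |v_p − v₁| = 9.631 km/s.
Circular speed at r₂: v₂ = √(μ/r₂) = 9.652 km/s.
Transfer-orbit speed at r₂: v_a = √[μ(2/r₂ − 1/a_t)] = 4.391 km/s.
Second burn Δv₂ = |v₂ − v_a| = 5.261 km/s.
Δv = Δv₁ + Δv₂ = 9.631 + 5.261 = 14.89 km/s.

Δv = 14.9 km/s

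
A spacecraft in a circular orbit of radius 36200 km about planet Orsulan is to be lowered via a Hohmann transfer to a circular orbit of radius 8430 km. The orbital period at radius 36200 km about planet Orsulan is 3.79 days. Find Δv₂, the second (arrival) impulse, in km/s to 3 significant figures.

Δv₂ = 0.394 km/s

From Kepler's third law T² = 4π²r³/μ at r = 36200 km, T = 3.79 days = 3.79 × 86400 s = 3.27456×10^5 s: μ = 4π²r³/T² = 17465.4 km³/s².
Transfer-ellipse semi-major axis a_t = (r₁ + r₂)/2 = (36200 + 8430)/2 = 22315 km.
Circular speed at r = 8430 km: v_c = √(μ/r) = 1.4394 km/s.
Vis-viva on the transfer ellipse at r = 8430 km gives v_t = √[μ(2/r − 1/a_t)] = 1.8333 km/s.
Δv₂ = |v_t − v_c| = |1.8333 − 1.4394| = 0.3939 km/s.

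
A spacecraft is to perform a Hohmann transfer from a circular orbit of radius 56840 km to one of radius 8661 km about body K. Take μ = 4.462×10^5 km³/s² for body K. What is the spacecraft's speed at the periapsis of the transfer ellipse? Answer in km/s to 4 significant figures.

v = 9.456 km/s

Transfer-ellipse semi-major axis a_t = (r₁ + r₂)/2 = (56840 + 8661)/2 = 32750.5 km.
The periapsis of the transfer ellipse is at r = 8661 km.
Applying v² = μ(2/r − 1/a_t): v = 9.456 km/s.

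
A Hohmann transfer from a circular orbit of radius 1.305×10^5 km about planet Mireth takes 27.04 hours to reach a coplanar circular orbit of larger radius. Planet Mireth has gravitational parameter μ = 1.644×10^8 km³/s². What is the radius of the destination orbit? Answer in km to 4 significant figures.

r₂ = 9.504×10^5 km

Transfer time t = 27.04 hours = 97344 s, and t = π√(a_t³/μ).
So a_t = (μ t²/π²)^(1/3) = (1.644×10^8 × (97344)² / π²)^(1/3) = 5.4043×10^5 km.
Since a_t = (r₁ + r₂)/2, r₂ = 2a_t − r₁ = 2×5.4043×10^5 − 1.305×10^5 = 9.5036×10^5 km.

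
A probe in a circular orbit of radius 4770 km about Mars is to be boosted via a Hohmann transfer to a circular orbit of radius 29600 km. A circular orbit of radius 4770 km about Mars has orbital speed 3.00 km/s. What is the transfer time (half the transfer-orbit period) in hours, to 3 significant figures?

From the circular-orbit relation v² = μ/r at r = 4770 km: μ = v²r = (3.00)² × 4770 = 42930.0 km³/s².
The Hohmann ellipse has a_t = (r₁ + r₂)/2 = 17185 km.
Transfer time t = π√(a_t³/μ) = π√((17185)³ / 42930.0) = 34160 s.
Converting: 34160 s ÷ 3600 s/hour = 9.49 hours.

t = 9.49 hours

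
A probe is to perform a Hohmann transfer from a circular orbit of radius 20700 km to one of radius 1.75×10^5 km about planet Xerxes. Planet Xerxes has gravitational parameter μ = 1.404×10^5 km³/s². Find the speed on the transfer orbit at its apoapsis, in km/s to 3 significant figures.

Semi-major axis of the transfer orbit: a_t = (20700 + 1.750×10^5)/2 = 97850 km.
At apoapsis, r = 1.750×10^5 km.
Applying v² = μ(2/r − 1/a_t): v = 0.4120 km/s.

v = 0.412 km/s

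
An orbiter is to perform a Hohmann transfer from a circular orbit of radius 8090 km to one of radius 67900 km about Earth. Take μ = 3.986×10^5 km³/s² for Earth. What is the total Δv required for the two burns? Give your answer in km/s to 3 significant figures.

Δv = 3.67 km/s

Semi-major axis of the transfer orbit: a_t = (8090 + 67900)/2 = 37995 km.
At r₁ the circular-orbit speed is v₁ = √(μ/r₁) = 7.0193 km/s.
On the transfer ellipse at r₁, vis-viva equation gives v_p = √[μ(2/r₁ − 1/a_t)] = 9.3835 km/s.
First burn Δv₁ = |v_p − v₁| = 2.364 km/s.
At r₂, v₂ = √(μ/r₂) = 2.423 km/s.
Transfer-orbit speed at r₂: v_a = √[μ(2/r₂ − 1/a_t)] = 1.118 km/s.
Second burn Δv₂ = |v₂ − v_a| = 1.305 km/s.
Δv = Δv₁ + Δv₂ = 2.364 + 1.305 = 3.669 km/s.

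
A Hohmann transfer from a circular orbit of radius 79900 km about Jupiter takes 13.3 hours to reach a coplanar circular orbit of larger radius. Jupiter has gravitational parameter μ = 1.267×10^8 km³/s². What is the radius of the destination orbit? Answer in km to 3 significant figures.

r₂ = 5.38×10^5 km

Transfer time t = 13.3 hours = 47880 s, and t = π√(a_t³/μ).
So a_t = (μ t²/π²)^(1/3) = (1.267×10^8 × (47880)² / π²)^(1/3) = 3.0874×10^5 km.
Since a_t = (r₁ + r₂)/2, r₂ = 2a_t − r₁ = 2×3.0874×10^5 − 79900 = 5.3758×10^5 km.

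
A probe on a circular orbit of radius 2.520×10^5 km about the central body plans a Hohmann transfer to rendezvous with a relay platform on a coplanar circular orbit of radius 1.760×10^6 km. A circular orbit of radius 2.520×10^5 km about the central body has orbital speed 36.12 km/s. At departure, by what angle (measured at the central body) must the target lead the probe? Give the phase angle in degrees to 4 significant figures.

From the circular-orbit relation v² = μ/r at r = 2.520×10^5 km: μ = v²r = (36.12)² × 2.520×10^5 = 3.28773×10^8 km³/s².
Transfer-ellipse semi-major axis a_t = (r₁ + r₂)/2 = (2.520×10^5 + 1.760×10^6)/2 = 1.006×10^6 km.
Transfer time t = π√(a_t³/μ) = 1.74823×10^5 s.
Target angular speed ω₂ = √(μ/r₂³) = 7.76567×10^-6 rad/s.
Angle swept by the target during transfer: ω₂·t = 1.35762 rad = 77.79°.
Arrival is 180° from departure on the ellipse, so φ = 180° − 77.79° = 102.2°.

φ = 102.2°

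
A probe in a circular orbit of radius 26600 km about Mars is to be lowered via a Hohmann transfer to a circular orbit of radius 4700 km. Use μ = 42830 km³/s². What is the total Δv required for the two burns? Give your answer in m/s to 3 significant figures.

The Hohmann ellipse has a_t = (r₁ + r₂)/2 = 15650 km.
At r₁ the circular-orbit speed is v₁ = √(μ/r₁) = 1.2689 km/s.
Transfer-orbit speed at r₁ (v² = μ(2/r − 1/a)): v_a = √[μ(2/r₁ − 1/a_t)] = 0.69538 km/s.
First burn Δv₁ = |v_a − v₁| = 0.5735 km/s.
Circular speed at r₂: v₂ = √(μ/r₂) = 3.01874 km/s.
Transfer-orbit speed at r₂: v_p = √[μ(2/r₂ − 1/a_t)] = 3.93558 km/s.
Second burn Δv₂ = |v₂ − v_p| = 0.9168 km/s.
Δv = Δv₁ + Δv₂ = 0.5735 + 0.9168 = 1.490 km/s.

Δv = 1490 m/s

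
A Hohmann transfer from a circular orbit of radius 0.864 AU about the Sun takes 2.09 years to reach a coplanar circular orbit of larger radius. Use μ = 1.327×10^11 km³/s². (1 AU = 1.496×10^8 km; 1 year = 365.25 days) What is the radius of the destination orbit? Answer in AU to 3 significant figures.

r₂ = 4.33 AU

In km: r₁ = 0.864 × 1.496×10^8 = 1.292544×10^8 km.
Transfer time t = 2.09 years × 365.25 × 86400 s = 6.5955384×10^7 s, and t = π√(a_t³/μ).
So a_t = (μ t²/π²)^(1/3) = (1.327×10^11 × (6.5955384×10^7)² / π²)^(1/3) = 3.8817×10^8 km.
Since a_t = (r₁ + r₂)/2, r₂ = 2a_t − r₁ = 2×3.8817×10^8 − 1.292544×10^8 = 6.470856×10^8 km.
In AU: r₂ = 6.470856×10^8 / 1.496×10^8 = 4.33 AU.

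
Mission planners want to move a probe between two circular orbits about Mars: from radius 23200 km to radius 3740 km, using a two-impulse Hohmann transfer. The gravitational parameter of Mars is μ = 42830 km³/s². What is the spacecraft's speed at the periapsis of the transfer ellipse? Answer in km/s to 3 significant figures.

v = 4.44 km/s

Semi-major axis of the transfer orbit: a_t = (23200 + 3740)/2 = 13470 km.
The periapsis of the transfer ellipse is at r = 3740 km.
Vis-viva: v = √[μ(2/r − 1/a_t)] = √[42830 × (2/3740 − 1/13470)] = 4.441 km/s.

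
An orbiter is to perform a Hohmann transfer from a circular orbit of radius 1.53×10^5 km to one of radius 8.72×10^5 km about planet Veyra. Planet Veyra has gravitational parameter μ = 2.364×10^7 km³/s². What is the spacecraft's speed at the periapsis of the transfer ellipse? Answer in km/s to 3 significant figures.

The Hohmann ellipse has a_t = (r₁ + r₂)/2 = 5.125×10^5 km.
The periapsis of the transfer ellipse is at r = 1.530×10^5 km.
Applying v² = μ(2/r − 1/a_t): v = 16.21 km/s.

v = 16.2 km/s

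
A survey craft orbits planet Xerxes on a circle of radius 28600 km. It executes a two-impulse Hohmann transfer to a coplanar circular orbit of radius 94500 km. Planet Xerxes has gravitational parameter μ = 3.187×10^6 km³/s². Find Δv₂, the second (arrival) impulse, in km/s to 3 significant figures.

Δv₂ = 1.85 km/s

The Hohmann ellipse has a_t = (r₁ + r₂)/2 = 61550 km.
On the circular orbit at r = 94500 km, v_c = √(μ/r) = 5.8073 km/s.
Vis-viva on the transfer ellipse at r = 94500 km gives v_t = √[μ(2/r − 1/a_t)] = 3.9586 km/s.
Δv₂ = |v_t − v_c| = |3.9586 − 5.8073| = 1.849 km/s.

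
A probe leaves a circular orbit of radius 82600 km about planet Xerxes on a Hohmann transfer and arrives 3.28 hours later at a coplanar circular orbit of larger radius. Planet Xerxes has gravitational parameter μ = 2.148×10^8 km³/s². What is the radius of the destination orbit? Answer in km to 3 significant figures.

Transfer time t = 3.28 hours = 11808 s, and t = π√(a_t³/μ).
So a_t = (μ t²/π²)^(1/3) = (2.148×10^8 × (11808)² / π²)^(1/3) = 1.4478×10^5 km.
Since a_t = (r₁ + r₂)/2, r₂ = 2a_t − r₁ = 2×1.4478×10^5 − 82600 = 2.0696×10^5 km.

r₂ = 2.07×10^5 km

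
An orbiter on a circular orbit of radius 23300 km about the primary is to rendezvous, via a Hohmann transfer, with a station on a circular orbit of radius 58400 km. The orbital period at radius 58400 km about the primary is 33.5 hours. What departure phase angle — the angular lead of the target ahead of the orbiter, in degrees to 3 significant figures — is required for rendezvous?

From Kepler's third law T² = 4π²r³/μ at r = 58400 km, T = 33.5 hours = 33.5 × 3600 s = 1.206×10^5 s: μ = 4π²r³/T² = 5.40634×10^5 km³/s².
The Hohmann ellipse has a_t = (r₁ + r₂)/2 = 40850 km.
The half-period of the transfer ellipse is t = π√(a_t³/μ) = 35280 s.
Target angular speed ω₂ = √(μ/r₂³) = 5.210×10^-5 rad/s.
Angle swept by the target during transfer: ω₂·t = 1.838 rad = 105.3°.
The orbiter traverses 180° on the transfer ellipse, so the target must lead by 180° − 105.3° = 74.7°.

φ = 74.7°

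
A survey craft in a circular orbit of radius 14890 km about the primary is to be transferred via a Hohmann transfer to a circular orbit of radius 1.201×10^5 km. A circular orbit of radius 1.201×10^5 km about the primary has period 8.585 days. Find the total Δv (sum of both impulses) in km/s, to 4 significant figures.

Δv = 1.504 km/s

From Kepler's third law T² = 4π²r³/μ at r = 1.201×10^5 km, T = 8.585 days = 8.585 × 86400 s = 7.41744×10^5 s: μ = 4π²r³/T² = 1.24303×10^5 km³/s².
Transfer-ellipse semi-major axis a_t = (r₁ + r₂)/2 = (14890 + 1.201×10^5)/2 = 67495 km.
Circular speed at r₁: v₁ = √(μ/r₁) = √(1.24303×10^5/14890) = 2.889302 km/s.
On the transfer ellipse at r₁, vis-viva equation gives v_p = √[μ(2/r₁ − 1/a_t)] = 3.854151 km/s.
First burn Δv₁ = |v_p − v₁| = 0.9648 km/s.
Circular speed at r₂: v₂ = √(μ/r₂) = 1.0173 km/s.
Transfer-orbit speed at r₂: v_a = √[μ(2/r₂ − 1/a_t)] = 0.47784 km/s.
Second burn Δv₂ = |v₂ − v_a| = 0.5395 km/s.
Total Δv = Δv₁ + Δv₂ = 1.504 km/s.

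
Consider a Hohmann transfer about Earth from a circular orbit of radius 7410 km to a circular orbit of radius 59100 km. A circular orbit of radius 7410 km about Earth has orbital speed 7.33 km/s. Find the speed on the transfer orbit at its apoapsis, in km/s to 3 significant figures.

From the circular-orbit relation v² = μ/r at r = 7410 km: μ = v²r = (7.33)² × 7410 = 3.98131×10^5 km³/s².
Transfer-ellipse semi-major axis a_t = (r₁ + r₂)/2 = (7410 + 59100)/2 = 33255 km.
At apoapsis, r = 59100 km.
Vis-viva: v = √[μ(2/r − 1/a_t)] = √[3.98131×10^5 × (2/59100 − 1/33255)] = 1.225 km/s.

v = 1.23 km/s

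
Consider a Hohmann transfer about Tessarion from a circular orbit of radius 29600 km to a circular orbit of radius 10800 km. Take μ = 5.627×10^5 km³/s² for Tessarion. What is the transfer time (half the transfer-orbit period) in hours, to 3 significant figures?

Semi-major axis of the transfer orbit: a_t = (29600 + 10800)/2 = 20200 km.
Transfer time t = π√(a_t³/μ) = π√((20200)³ / 5.627×10^5) = 12020 s.
Converting: 12020 s ÷ 3600 s/hour = 3.34 hours.

t = 3.34 hours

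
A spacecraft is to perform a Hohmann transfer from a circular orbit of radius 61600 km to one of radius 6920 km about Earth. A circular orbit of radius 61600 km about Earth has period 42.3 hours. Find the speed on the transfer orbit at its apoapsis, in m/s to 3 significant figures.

v = 1140 m/s

From Kepler's third law T² = 4π²r³/μ at r = 61600 km, T = 42.3 hours = 42.3 × 3600 s = 1.5228×10^5 s: μ = 4π²r³/T² = 3.97939×10^5 km³/s².
Transfer-ellipse semi-major axis a_t = (r₁ + r₂)/2 = (61600 + 6920)/2 = 34260 km.
At apoapsis, r = 61600 km.
Vis-viva: v = √[μ(2/r − 1/a_t)] = √[3.97939×10^5 × (2/61600 − 1/34260)] = 1.142 km/s.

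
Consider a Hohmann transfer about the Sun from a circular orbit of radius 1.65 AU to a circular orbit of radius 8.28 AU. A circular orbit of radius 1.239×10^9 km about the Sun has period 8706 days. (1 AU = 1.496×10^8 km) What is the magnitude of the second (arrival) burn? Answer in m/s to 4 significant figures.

Δv₂ = 4384 m/s

From Kepler's third law T² = 4π²r³/μ at r = 1.239×10^9 km, T = 8706 days = 8706 × 86400 s = 7.521984×10^8 s: μ = 4π²r³/T² = 1.32712×10^11 km³/s².
In km: r₁ = 1.65 × 1.496×10^8 = 2.4684×10^8 km; r₂ = 8.28 × 1.496×10^8 = 1.238688×10^9 km.
The Hohmann ellipse has a_t = (r₁ + r₂)/2 = 7.42764×10^8 km.
Circular speed at r = 1.238688×10^9 km: v_c = √(μ/r) = 10.351 km/s.
Transfer-orbit speed at the same r (vis-viva, a = a_t): v_t = √[μ(2/r − 1/a_t)] = 5.9670 km/s.
Δv₂ = |v_t − v_c| = |5.9670 − 10.351| = 4.384 km/s.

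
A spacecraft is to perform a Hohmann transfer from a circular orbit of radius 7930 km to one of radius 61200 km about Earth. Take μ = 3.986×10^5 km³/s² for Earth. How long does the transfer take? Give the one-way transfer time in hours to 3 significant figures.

t = 8.88 hours

Semi-major axis of the transfer orbit: a_t = (7930 + 61200)/2 = 34565 km.
Half the transfer-orbit period gives t = π√(a_t³/μ) = 31980 s.
Converting: 31980 s ÷ 3600 s/hour = 8.88 hours.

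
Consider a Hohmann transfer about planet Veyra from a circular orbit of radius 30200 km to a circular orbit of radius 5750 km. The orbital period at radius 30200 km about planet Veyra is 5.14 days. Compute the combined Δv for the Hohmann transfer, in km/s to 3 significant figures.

From Kepler's third law T² = 4π²r³/μ at r = 30200 km, T = 5.14 days = 5.14 × 86400 s = 4.44096×10^5 s: μ = 4π²r³/T² = 5513.49 km³/s².
The Hohmann ellipse has a_t = (r₁ + r₂)/2 = 17975 km.
At r₁ the circular-orbit speed is v₁ = √(μ/r₁) = 0.4272774 km/s.
On the transfer ellipse at r₁, vis-viva gives v_a = √[μ(2/r₁ − 1/a_t)] = 0.2416626 km/s.
First burn Δv₁ = |v_a − v₁| = 0.185615 km/s.
At r₂, v₂ = √(μ/r₂) = 0.9792183 km/s.
Transfer-orbit speed at r₂: v_p = √[μ(2/r₂ − 1/a_t)] = 1.269254 km/s.
Second burn Δv₂ = |v₂ − v_p| = 0.290036 km/s.
Δv = Δv₁ + Δv₂ = 0.185615 + 0.290036 = 0.4757 km/s.

Δv = 0.476 km/s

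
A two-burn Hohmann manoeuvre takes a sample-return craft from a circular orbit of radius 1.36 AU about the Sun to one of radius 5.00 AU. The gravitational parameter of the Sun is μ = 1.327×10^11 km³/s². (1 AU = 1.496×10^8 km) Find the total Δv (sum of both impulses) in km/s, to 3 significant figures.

In km: r₁ = 1.36 × 1.496×10^8 = 2.03456×10^8 km; r₂ = 5.00 × 1.496×10^8 = 7.480×10^8 km.
Semi-major axis of the transfer orbit: a_t = (2.03456×10^8 + 7.480×10^8)/2 = 4.75728×10^8 km.
Circular speed at r₁: v₁ = √(μ/r₁) = √(1.327×10^11/2.03456×10^8) = 25.539 km/s.
On the transfer ellipse at r₁, v² = μ(2/r − 1/a) gives v_p = √[μ(2/r₁ − 1/a_t)] = 32.024 km/s.
First burn Δv₁ = |v_p − v₁| = 6.485 km/s.
At r₂, v₂ = √(μ/r₂) = 13.319 km/s.
Transfer-orbit speed at r₂: v_a = √[μ(2/r₂ − 1/a_t)] = 8.7104 km/s.
Second burn Δv₂ = |v₂ − v_a| = 4.609 km/s.
Δv = Δv₁ + Δv₂ = 6.485 + 4.609 = 11.09 km/s.

Δv = 11.1 km/s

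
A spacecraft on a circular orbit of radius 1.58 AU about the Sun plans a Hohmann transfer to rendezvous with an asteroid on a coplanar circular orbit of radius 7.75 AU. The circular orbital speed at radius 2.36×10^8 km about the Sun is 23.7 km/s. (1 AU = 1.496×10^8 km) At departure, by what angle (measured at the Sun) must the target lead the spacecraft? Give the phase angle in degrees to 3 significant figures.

φ = 95.9°

From the circular-orbit relation v² = μ/r at r = 2.36×10^8 km: μ = v²r = (23.7)² × 2.36×10^8 = 1.32559×10^11 km³/s².
In km: r₁ = 1.58 × 1.496×10^8 = 2.36368×10^8 km; r₂ = 7.75 × 1.496×10^8 = 1.1594×10^9 km.
Semi-major axis of the transfer orbit: a_t = (2.36368×10^8 + 1.1594×10^9)/2 = 6.97884×10^8 km.
Transfer time t = π√(a_t³/μ) = 1.59082×10^8 s.
The target's mean motion on its circular orbit is ω₂ = √(μ/r₂³) = 9.22262×10^-9 rad/s.
Angle swept by the target during transfer: ω₂·t = 1.4672 rad = 84.06°.
Arrival is 180° from departure on the ellipse, so φ = 180° − 84.06° = 95.9°.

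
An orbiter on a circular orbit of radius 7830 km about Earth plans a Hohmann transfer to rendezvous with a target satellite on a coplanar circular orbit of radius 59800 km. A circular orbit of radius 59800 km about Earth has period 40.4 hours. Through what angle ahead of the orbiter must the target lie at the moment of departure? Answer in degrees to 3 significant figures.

φ = 103°

From Kepler's third law T² = 4π²r³/μ at r = 59800 km, T = 40.4 hours = 40.4 × 3600 s = 1.4544×10^5 s: μ = 4π²r³/T² = 3.99113×10^5 km³/s².
The Hohmann ellipse has a_t = (r₁ + r₂)/2 = 33815 km.
The half-period of the transfer ellipse is t = π√(a_t³/μ) = 30922 s.
Target angular speed ω₂ = √(μ/r₂³) = 4.3201×10^-5 rad/s.
Angle swept by the target during transfer: ω₂·t = 1.3359 rad = 76.54°.
Arrival is 180° from departure on the ellipse, so φ = 180° − 76.54° = 103°.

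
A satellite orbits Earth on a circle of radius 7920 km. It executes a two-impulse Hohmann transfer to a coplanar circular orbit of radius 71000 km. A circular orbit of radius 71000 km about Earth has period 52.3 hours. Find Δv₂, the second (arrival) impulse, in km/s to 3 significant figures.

Δv₂ = 1.31 km/s

From Kepler's third law T² = 4π²r³/μ at r = 71000 km, T = 52.3 hours = 52.3 × 3600 s = 1.8828×10^5 s: μ = 4π²r³/T² = 3.98590×10^5 km³/s².
The Hohmann ellipse has a_t = (r₁ + r₂)/2 = 39460 km.
On the circular orbit at r = 71000 km, v_c = √(μ/r) = 2.369 km/s.
Vis-viva on the transfer ellipse at r = 71000 km gives v_t = √[μ(2/r − 1/a_t)] = 1.061 km/s.
Δv₂ = |v_t − v_c| = |1.061 − 2.369| = 1.308 km/s.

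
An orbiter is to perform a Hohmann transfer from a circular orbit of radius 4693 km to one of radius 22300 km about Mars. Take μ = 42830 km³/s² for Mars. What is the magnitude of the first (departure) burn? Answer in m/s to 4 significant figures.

Δv₁ = 862.2 m/s

Semi-major axis of the transfer orbit: a_t = (4693 + 22300)/2 = 13496.5 km.
On the circular orbit at r = 4693 km, v_c = √(μ/r) = 3.0210 km/s.
Transfer-orbit speed at the same r (vis-viva, a = a_t): v_t = √[μ(2/r − 1/a_t)] = 3.8832 km/s.
Δv₁ = |v_t − v_c| = |3.8832 − 3.0210| = 0.8622 km/s.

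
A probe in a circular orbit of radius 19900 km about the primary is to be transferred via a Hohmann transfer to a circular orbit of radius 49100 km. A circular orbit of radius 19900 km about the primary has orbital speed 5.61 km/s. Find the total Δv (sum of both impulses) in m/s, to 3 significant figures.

Δv = 1940 m/s

From the circular-orbit relation v² = μ/r at r = 19900 km: μ = v²r = (5.61)² × 19900 = 6.26295×10^5 km³/s².
The Hohmann ellipse has a_t = (r₁ + r₂)/2 = 34500 km.
At r₁ the circular-orbit speed is v₁ = √(μ/r₁) = 5.610 km/s.
Transfer-orbit speed at r₁ (vis-viva equation): v_p = √[μ(2/r₁ − 1/a_t)] = 6.693 km/s.
First burn Δv₁ = |v_p − v₁| = 1.083 km/s.
Circular speed at r₂: v₂ = √(μ/r₂) = 3.571 km/s.
Transfer-orbit speed at r₂: v_a = √[μ(2/r₂ − 1/a_t)] = 2.712 km/s.
Second burn Δv₂ = |v₂ − v_a| = 0.8590 km/s.
Δv = Δv₁ + Δv₂ = 1.083 + 0.8590 = 1.942 km/s.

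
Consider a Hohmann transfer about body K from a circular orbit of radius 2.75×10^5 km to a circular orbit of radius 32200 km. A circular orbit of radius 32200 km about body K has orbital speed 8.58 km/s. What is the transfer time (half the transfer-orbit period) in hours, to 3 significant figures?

From the circular-orbit relation v² = μ/r at r = 32200 km: μ = v²r = (8.58)² × 32200 = 2.37045×10^6 km³/s².
Semi-major axis of the transfer orbit: a_t = (2.750×10^5 + 32200)/2 = 1.536×10^5 km.
Half the transfer-orbit period gives t = π√(a_t³/μ) = 1.228×10^5 s.
Converting: 1.228×10^5 s ÷ 3600 s/hour = 34.1 hours.

t = 34.1 hours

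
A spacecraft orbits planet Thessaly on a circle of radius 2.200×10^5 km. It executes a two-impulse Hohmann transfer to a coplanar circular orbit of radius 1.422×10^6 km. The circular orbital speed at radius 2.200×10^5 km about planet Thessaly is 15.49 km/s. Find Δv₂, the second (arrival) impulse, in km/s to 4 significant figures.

Δv₂ = 2.939 km/s

From the circular-orbit relation v² = μ/r at r = 2.200×10^5 km: μ = v²r = (15.49)² × 2.200×10^5 = 5.27868×10^7 km³/s².
Semi-major axis of the transfer orbit: a_t = (2.200×10^5 + 1.422×10^6)/2 = 8.210×10^5 km.
On the circular orbit at r = 1.422×10^6 km, v_c = √(μ/r) = 6.093 km/s.
Vis-viva on the transfer ellipse at r = 1.422×10^6 km gives v_t = √[μ(2/r − 1/a_t)] = 3.154 km/s.
Δv₂ = |v_t − v_c| = |3.154 − 6.093| = 2.939 km/s.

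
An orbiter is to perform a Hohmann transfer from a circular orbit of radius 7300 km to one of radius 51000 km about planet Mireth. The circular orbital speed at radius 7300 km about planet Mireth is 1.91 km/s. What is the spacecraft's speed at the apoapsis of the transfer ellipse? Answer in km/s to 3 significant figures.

From the circular-orbit relation v² = μ/r at r = 7300 km: μ = v²r = (1.91)² × 7300 = 26631.1 km³/s².
The Hohmann ellipse has a_t = (r₁ + r₂)/2 = 29150 km.
The apoapsis of the transfer ellipse is at r = 51000 km.
From the vis-viva equation, v = √[μ(2/r − 1/a_t)] = 0.3616 km/s.

v = 0.362 km/s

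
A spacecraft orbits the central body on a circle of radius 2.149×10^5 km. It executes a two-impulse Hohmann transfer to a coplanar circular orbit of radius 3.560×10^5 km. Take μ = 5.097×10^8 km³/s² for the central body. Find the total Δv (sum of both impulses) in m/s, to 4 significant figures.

The Hohmann ellipse has a_t = (r₁ + r₂)/2 = 2.8545×10^5 km.
Circular speed at r₁: v₁ = √(μ/r₁) = √(5.097×10^8/2.149×10^5) = 48.701 km/s.
On the transfer ellipse at r₁, v² = μ(2/r − 1/a) gives v_p = √[μ(2/r₁ − 1/a_t)] = 54.387 km/s.
First burn Δv₁ = |v_p − v₁| = 5.686 km/s.
At r₂, v₂ = √(μ/r₂) = 37.838 km/s.
Transfer-orbit speed at r₂: v_a = √[μ(2/r₂ − 1/a_t)] = 32.831 km/s.
Second burn Δv₂ = |v₂ − v_a| = 5.007 km/s.
Total Δv = Δv₁ + Δv₂ = 10.69 km/s.

Δv = 10690 m/s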